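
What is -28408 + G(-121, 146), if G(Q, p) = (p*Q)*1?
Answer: -46074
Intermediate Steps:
G(Q, p) = Q*p (G(Q, p) = (Q*p)*1 = Q*p)
-28408 + G(-121, 146) = -28408 - 121*146 = -28408 - 17666 = -46074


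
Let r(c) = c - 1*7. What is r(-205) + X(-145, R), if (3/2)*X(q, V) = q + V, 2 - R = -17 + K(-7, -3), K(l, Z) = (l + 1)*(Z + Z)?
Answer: -320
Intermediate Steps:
K(l, Z) = 2*Z*(1 + l) (K(l, Z) = (1 + l)*(2*Z) = 2*Z*(1 + l))
r(c) = -7 + c (r(c) = c - 7 = -7 + c)
R = -17 (R = 2 - (-17 + 2*(-3)*(1 - 7)) = 2 - (-17 + 2*(-3)*(-6)) = 2 - (-17 + 36) = 2 - 1*19 = 2 - 19 = -17)
X(q, V) = 2*V/3 + 2*q/3 (X(q, V) = 2*(q + V)/3 = 2*(V + q)/3 = 2*V/3 + 2*q/3)
r(-205) + X(-145, R) = (-7 - 205) + ((⅔)*(-17) + (⅔)*(-145)) = -212 + (-34/3 - 290/3) = -212 - 108 = -320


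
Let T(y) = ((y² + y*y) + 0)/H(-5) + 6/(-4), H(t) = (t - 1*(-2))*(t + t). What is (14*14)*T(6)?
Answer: 882/5 ≈ 176.40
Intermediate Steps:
H(t) = 2*t*(2 + t) (H(t) = (t + 2)*(2*t) = (2 + t)*(2*t) = 2*t*(2 + t))
T(y) = -3/2 + y²/15 (T(y) = ((y² + y*y) + 0)/((2*(-5)*(2 - 5))) + 6/(-4) = ((y² + y²) + 0)/((2*(-5)*(-3))) + 6*(-¼) = (2*y² + 0)/30 - 3/2 = (2*y²)*(1/30) - 3/2 = y²/15 - 3/2 = -3/2 + y²/15)
(14*14)*T(6) = (14*14)*(-3/2 + (1/15)*6²) = 196*(-3/2 + (1/15)*36) = 196*(-3/2 + 12/5) = 196*(9/10) = 882/5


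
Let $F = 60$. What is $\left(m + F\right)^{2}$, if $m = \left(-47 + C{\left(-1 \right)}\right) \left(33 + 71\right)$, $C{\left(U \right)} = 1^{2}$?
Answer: $22316176$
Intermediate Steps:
$C{\left(U \right)} = 1$
$m = -4784$ ($m = \left(-47 + 1\right) \left(33 + 71\right) = \left(-46\right) 104 = -4784$)
$\left(m + F\right)^{2} = \left(-4784 + 60\right)^{2} = \left(-4724\right)^{2} = 22316176$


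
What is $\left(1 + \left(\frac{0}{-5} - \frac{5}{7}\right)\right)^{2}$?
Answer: $\frac{4}{49} \approx 0.081633$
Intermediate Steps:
$\left(1 + \left(\frac{0}{-5} - \frac{5}{7}\right)\right)^{2} = \left(1 + \left(0 \left(- \frac{1}{5}\right) - \frac{5}{7}\right)\right)^{2} = \left(1 + \left(0 - \frac{5}{7}\right)\right)^{2} = \left(1 - \frac{5}{7}\right)^{2} = \left(\frac{2}{7}\right)^{2} = \frac{4}{49}$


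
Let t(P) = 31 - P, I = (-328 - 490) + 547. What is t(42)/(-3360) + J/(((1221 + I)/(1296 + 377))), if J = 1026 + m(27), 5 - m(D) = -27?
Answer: 594732469/319200 ≈ 1863.2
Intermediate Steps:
m(D) = 32 (m(D) = 5 - 1*(-27) = 5 + 27 = 32)
I = -271 (I = -818 + 547 = -271)
J = 1058 (J = 1026 + 32 = 1058)
t(42)/(-3360) + J/(((1221 + I)/(1296 + 377))) = (31 - 1*42)/(-3360) + 1058/(((1221 - 271)/(1296 + 377))) = (31 - 42)*(-1/3360) + 1058/((950/1673)) = -11*(-1/3360) + 1058/((950*(1/1673))) = 11/3360 + 1058/(950/1673) = 11/3360 + 1058*(1673/950) = 11/3360 + 885017/475 = 594732469/319200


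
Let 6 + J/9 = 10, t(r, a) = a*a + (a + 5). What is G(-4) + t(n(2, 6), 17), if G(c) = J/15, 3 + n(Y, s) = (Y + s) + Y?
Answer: 1567/5 ≈ 313.40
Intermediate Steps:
n(Y, s) = -3 + s + 2*Y (n(Y, s) = -3 + ((Y + s) + Y) = -3 + (s + 2*Y) = -3 + s + 2*Y)
t(r, a) = 5 + a + a² (t(r, a) = a² + (5 + a) = 5 + a + a²)
J = 36 (J = -54 + 9*10 = -54 + 90 = 36)
G(c) = 12/5 (G(c) = 36/15 = 36*(1/15) = 12/5)
G(-4) + t(n(2, 6), 17) = 12/5 + (5 + 17 + 17²) = 12/5 + (5 + 17 + 289) = 12/5 + 311 = 1567/5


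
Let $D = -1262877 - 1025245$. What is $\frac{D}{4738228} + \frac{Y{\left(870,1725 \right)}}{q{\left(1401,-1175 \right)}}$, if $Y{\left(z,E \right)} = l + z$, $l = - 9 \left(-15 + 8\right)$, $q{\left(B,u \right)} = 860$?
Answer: $\frac{613245451}{1018719020} \approx 0.60198$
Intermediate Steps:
$D = -2288122$ ($D = -1262877 - 1025245 = -2288122$)
$l = 63$ ($l = \left(-9\right) \left(-7\right) = 63$)
$Y{\left(z,E \right)} = 63 + z$
$\frac{D}{4738228} + \frac{Y{\left(870,1725 \right)}}{q{\left(1401,-1175 \right)}} = - \frac{2288122}{4738228} + \frac{63 + 870}{860} = \left(-2288122\right) \frac{1}{4738228} + 933 \cdot \frac{1}{860} = - \frac{1144061}{2369114} + \frac{933}{860} = \frac{613245451}{1018719020}$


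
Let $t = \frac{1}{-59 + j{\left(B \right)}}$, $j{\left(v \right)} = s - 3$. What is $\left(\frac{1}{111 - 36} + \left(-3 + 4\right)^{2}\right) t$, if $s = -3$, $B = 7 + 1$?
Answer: $- \frac{76}{4875} \approx -0.01559$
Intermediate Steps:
$B = 8$
$j{\left(v \right)} = -6$ ($j{\left(v \right)} = -3 - 3 = -6$)
$t = - \frac{1}{65}$ ($t = \frac{1}{-59 - 6} = \frac{1}{-65} = - \frac{1}{65} \approx -0.015385$)
$\left(\frac{1}{111 - 36} + \left(-3 + 4\right)^{2}\right) t = \left(\frac{1}{111 - 36} + \left(-3 + 4\right)^{2}\right) \left(- \frac{1}{65}\right) = \left(\frac{1}{75} + 1^{2}\right) \left(- \frac{1}{65}\right) = \left(\frac{1}{75} + 1\right) \left(- \frac{1}{65}\right) = \frac{76}{75} \left(- \frac{1}{65}\right) = - \frac{76}{4875}$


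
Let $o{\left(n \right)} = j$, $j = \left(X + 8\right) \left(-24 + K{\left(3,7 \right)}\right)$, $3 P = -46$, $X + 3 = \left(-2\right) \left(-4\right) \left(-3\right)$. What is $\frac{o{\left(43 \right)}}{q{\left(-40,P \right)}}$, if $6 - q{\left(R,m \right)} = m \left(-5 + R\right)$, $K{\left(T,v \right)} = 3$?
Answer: $- \frac{7}{12} \approx -0.58333$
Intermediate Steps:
$X = -27$ ($X = -3 + \left(-2\right) \left(-4\right) \left(-3\right) = -3 + 8 \left(-3\right) = -3 - 24 = -27$)
$P = - \frac{46}{3}$ ($P = \frac{1}{3} \left(-46\right) = - \frac{46}{3} \approx -15.333$)
$j = 399$ ($j = \left(-27 + 8\right) \left(-24 + 3\right) = \left(-19\right) \left(-21\right) = 399$)
$q{\left(R,m \right)} = 6 - m \left(-5 + R\right)$
$o{\left(n \right)} = 399$
$\frac{o{\left(43 \right)}}{q{\left(-40,P \right)}} = \frac{399}{6 + 5 \left(- \frac{46}{3}\right) - \left(-40\right) \left(- \frac{46}{3}\right)} = \frac{399}{6 - \frac{230}{3} - \frac{1840}{3}} = \frac{399}{-684} = 399 \left(- \frac{1}{684}\right) = - \frac{7}{12}$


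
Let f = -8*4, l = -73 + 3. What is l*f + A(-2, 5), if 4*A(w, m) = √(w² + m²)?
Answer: 2240 + √29/4 ≈ 2241.3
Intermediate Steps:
A(w, m) = √(m² + w²)/4 (A(w, m) = √(w² + m²)/4 = √(m² + w²)/4)
l = -70
f = -32
l*f + A(-2, 5) = -70*(-32) + √(5² + (-2)²)/4 = 2240 + √(25 + 4)/4 = 2240 + √29/4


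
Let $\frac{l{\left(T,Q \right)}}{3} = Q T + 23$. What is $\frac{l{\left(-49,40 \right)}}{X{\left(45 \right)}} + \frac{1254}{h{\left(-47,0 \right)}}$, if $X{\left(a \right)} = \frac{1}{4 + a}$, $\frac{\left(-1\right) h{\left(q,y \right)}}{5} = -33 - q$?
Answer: $- \frac{9966492}{35} \approx -2.8476 \cdot 10^{5}$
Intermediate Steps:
$h{\left(q,y \right)} = 165 + 5 q$ ($h{\left(q,y \right)} = - 5 \left(-33 - q\right) = 165 + 5 q$)
$l{\left(T,Q \right)} = 69 + 3 Q T$ ($l{\left(T,Q \right)} = 3 \left(Q T + 23\right) = 3 \left(23 + Q T\right) = 69 + 3 Q T$)
$\frac{l{\left(-49,40 \right)}}{X{\left(45 \right)}} + \frac{1254}{h{\left(-47,0 \right)}} = \frac{69 + 3 \cdot 40 \left(-49\right)}{\frac{1}{4 + 45}} + \frac{1254}{165 + 5 \left(-47\right)} = \frac{69 - 5880}{\frac{1}{49}} + \frac{1254}{165 - 235} = - 5811 \frac{1}{\frac{1}{49}} + \frac{1254}{-70} = \left(-5811\right) 49 + 1254 \left(- \frac{1}{70}\right) = -284739 - \frac{627}{35} = - \frac{9966492}{35}$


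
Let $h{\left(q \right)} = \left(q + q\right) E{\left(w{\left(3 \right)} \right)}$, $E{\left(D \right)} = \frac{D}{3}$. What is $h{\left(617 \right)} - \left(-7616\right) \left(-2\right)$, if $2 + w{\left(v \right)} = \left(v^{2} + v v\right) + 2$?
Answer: $-7828$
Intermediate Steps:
$w{\left(v \right)} = 2 v^{2}$ ($w{\left(v \right)} = -2 + \left(\left(v^{2} + v v\right) + 2\right) = -2 + \left(\left(v^{2} + v^{2}\right) + 2\right) = -2 + \left(2 v^{2} + 2\right) = -2 + \left(2 + 2 v^{2}\right) = 2 v^{2}$)
$E{\left(D \right)} = \frac{D}{3}$ ($E{\left(D \right)} = D \frac{1}{3} = \frac{D}{3}$)
$h{\left(q \right)} = 12 q$ ($h{\left(q \right)} = \left(q + q\right) \frac{2 \cdot 3^{2}}{3} = 2 q \frac{2 \cdot 9}{3} = 2 q \frac{1}{3} \cdot 18 = 2 q 6 = 12 q$)
$h{\left(617 \right)} - \left(-7616\right) \left(-2\right) = 12 \cdot 617 - \left(-7616\right) \left(-2\right) = 7404 - 15232 = -7828$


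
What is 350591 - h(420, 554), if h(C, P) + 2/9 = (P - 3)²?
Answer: 422912/9 ≈ 46990.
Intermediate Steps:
h(C, P) = -2/9 + (-3 + P)² (h(C, P) = -2/9 + (P - 3)² = -2/9 + (-3 + P)²)
350591 - h(420, 554) = 350591 - (-2/9 + (-3 + 554)²) = 350591 - (-2/9 + 551²) = 350591 - (-2/9 + 303601) = 350591 - 1*2732407/9 = 350591 - 2732407/9 = 422912/9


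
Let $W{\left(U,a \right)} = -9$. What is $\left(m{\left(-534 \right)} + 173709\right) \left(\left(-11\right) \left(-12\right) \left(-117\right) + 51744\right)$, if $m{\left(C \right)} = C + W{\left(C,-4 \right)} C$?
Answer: $6460710300$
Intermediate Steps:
$m{\left(C \right)} = - 8 C$ ($m{\left(C \right)} = C - 9 C = - 8 C$)
$\left(m{\left(-534 \right)} + 173709\right) \left(\left(-11\right) \left(-12\right) \left(-117\right) + 51744\right) = \left(\left(-8\right) \left(-534\right) + 173709\right) \left(\left(-11\right) \left(-12\right) \left(-117\right) + 51744\right) = \left(4272 + 173709\right) \left(132 \left(-117\right) + 51744\right) = 177981 \left(-15444 + 51744\right) = 177981 \cdot 36300 = 6460710300$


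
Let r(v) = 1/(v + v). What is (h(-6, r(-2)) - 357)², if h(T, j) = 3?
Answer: 125316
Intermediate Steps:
r(v) = 1/(2*v)
(h(-6, r(-2)) - 357)² = (3 - 357)² = (-354)² = 125316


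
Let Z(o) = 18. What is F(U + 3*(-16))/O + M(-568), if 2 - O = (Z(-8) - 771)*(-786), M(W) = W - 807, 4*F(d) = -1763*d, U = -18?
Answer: -1627662179/1183712 ≈ -1375.0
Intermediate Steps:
F(d) = -1763*d/4 (F(d) = (-1763*d)/4 = -1763*d/4)
M(W) = -807 + W
O = -591856 (O = 2 - (18 - 771)*(-786) = 2 - (-753)*(-786) = 2 - 1*591858 = 2 - 591858 = -591856)
F(U + 3*(-16))/O + M(-568) = -1763*(-18 + 3*(-16))/4/(-591856) + (-807 - 568) = -1763*(-18 - 48)/4*(-1/591856) - 1375 = -1763/4*(-66)*(-1/591856) - 1375 = (58179/2)*(-1/591856) - 1375 = -58179/1183712 - 1375 = -1627662179/1183712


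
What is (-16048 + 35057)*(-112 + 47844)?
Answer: 907337588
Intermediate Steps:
(-16048 + 35057)*(-112 + 47844) = 19009*47732 = 907337588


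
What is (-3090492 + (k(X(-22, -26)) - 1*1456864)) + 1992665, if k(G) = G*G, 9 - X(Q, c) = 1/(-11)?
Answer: -309107611/121 ≈ -2.5546e+6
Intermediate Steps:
X(Q, c) = 100/11 (X(Q, c) = 9 - 1/(-11) = 9 - 1*(-1/11) = 9 + 1/11 = 100/11)
k(G) = G²
(-3090492 + (k(X(-22, -26)) - 1*1456864)) + 1992665 = (-3090492 + ((100/11)² - 1*1456864)) + 1992665 = (-3090492 + (10000/121 - 1456864)) + 1992665 = (-3090492 - 176270544/121) + 1992665 = -550220076/121 + 1992665 = -309107611/121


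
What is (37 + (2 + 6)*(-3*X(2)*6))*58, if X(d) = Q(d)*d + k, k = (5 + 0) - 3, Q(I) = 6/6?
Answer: -31262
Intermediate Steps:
Q(I) = 1 (Q(I) = 6*(1/6) = 1)
k = 2 (k = 5 - 3 = 2)
X(d) = 2 + d (X(d) = 1*d + 2 = d + 2 = 2 + d)
(37 + (2 + 6)*(-3*X(2)*6))*58 = (37 + (2 + 6)*(-3*(2 + 2)*6))*58 = (37 + 8*(-3*4*6))*58 = (37 + 8*(-12*6))*58 = (37 + 8*(-72))*58 = (37 - 576)*58 = -539*58 = -31262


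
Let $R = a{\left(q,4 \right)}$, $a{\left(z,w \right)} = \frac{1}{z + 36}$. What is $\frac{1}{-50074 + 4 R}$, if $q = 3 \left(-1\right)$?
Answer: $- \frac{33}{1652438} \approx -1.997 \cdot 10^{-5}$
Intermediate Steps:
$q = -3$
$a{\left(z,w \right)} = \frac{1}{36 + z}$
$R = \frac{1}{33}$ ($R = \frac{1}{36 - 3} = \frac{1}{33} \approx 0.030303$)
$\frac{1}{-50074 + 4 R} = \frac{1}{-50074 + 4 \cdot \frac{1}{33}} = \frac{1}{-50074 + \frac{4}{33}} = \frac{1}{- \frac{1652438}{33}} = - \frac{33}{1652438}$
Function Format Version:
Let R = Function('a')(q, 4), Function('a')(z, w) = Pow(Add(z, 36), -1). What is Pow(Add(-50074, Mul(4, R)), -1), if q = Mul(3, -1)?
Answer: Rational(-33, 1652438) ≈ -1.9970e-5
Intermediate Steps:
q = -3
Function('a')(z, w) = Pow(Add(36, z), -1)
R = Rational(1, 33) (R = Pow(Add(36, -3), -1) = Pow(33, -1) = Rational(1, 33) ≈ 0.030303)
Pow(Add(-50074, Mul(4, R)), -1) = Pow(Add(-50074, Mul(4, Rational(1, 33))), -1) = Pow(Add(-50074, Rational(4, 33)), -1) = Pow(Rational(-1652438, 33), -1) = Rational(-33, 1652438)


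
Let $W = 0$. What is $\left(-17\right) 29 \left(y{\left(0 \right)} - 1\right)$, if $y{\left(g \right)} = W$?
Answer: $493$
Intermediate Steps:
$y{\left(g \right)} = 0$
$\left(-17\right) 29 \left(y{\left(0 \right)} - 1\right) = \left(-17\right) 29 \left(0 - 1\right) = \left(-493\right) \left(-1\right) = 493$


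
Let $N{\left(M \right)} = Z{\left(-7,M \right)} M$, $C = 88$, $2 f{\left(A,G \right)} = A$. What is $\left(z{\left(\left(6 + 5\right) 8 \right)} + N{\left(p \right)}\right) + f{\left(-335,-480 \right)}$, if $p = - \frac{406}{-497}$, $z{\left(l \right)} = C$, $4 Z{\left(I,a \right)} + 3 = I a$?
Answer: $- \frac{409735}{5041} \approx -81.281$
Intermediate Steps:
$Z{\left(I,a \right)} = - \frac{3}{4} + \frac{I a}{4}$
$f{\left(A,G \right)} = \frac{A}{2}$
$z{\left(l \right)} = 88$
$p = \frac{58}{71}$ ($p = \left(-406\right) \left(- \frac{1}{497}\right) = \frac{58}{71} \approx 0.8169$)
$N{\left(M \right)} = M \left(- \frac{3}{4} - \frac{7 M}{4}\right)$ ($N{\left(M \right)} = \left(- \frac{3}{4} + \frac{1}{4} \left(-7\right) M\right) M = \left(- \frac{3}{4} - \frac{7 M}{4}\right) M = M \left(- \frac{3}{4} - \frac{7 M}{4}\right)$)
$\left(z{\left(\left(6 + 5\right) 8 \right)} + N{\left(p \right)}\right) + f{\left(-335,-480 \right)} = \left(88 - \frac{29 \left(3 + 7 \cdot \frac{58}{71}\right)}{142}\right) + \frac{1}{2} \left(-335\right) = \left(88 - \frac{29 \left(3 + \frac{406}{71}\right)}{142}\right) - \frac{335}{2} = \left(88 - \frac{29}{142} \cdot \frac{619}{71}\right) - \frac{335}{2} = \left(88 - \frac{17951}{10082}\right) - \frac{335}{2} = \frac{869265}{10082} - \frac{335}{2} = - \frac{409735}{5041}$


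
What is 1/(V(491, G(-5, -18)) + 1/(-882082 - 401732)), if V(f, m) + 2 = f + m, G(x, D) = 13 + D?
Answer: 1283814/621365975 ≈ 0.0020661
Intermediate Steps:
V(f, m) = -2 + f + m (V(f, m) = -2 + (f + m) = -2 + f + m)
1/(V(491, G(-5, -18)) + 1/(-882082 - 401732)) = 1/((-2 + 491 + (13 - 18)) + 1/(-882082 - 401732)) = 1/((-2 + 491 - 5) + 1/(-1283814)) = 1/(484 - 1/1283814) = 1/(621365975/1283814) = 1283814/621365975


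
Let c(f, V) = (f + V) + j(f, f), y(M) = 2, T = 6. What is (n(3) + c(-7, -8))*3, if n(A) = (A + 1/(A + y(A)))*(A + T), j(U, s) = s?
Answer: 102/5 ≈ 20.400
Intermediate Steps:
c(f, V) = V + 2*f (c(f, V) = (f + V) + f = (V + f) + f = V + 2*f)
n(A) = (6 + A)*(A + 1/(2 + A)) (n(A) = (A + 1/(A + 2))*(A + 6) = (A + 1/(2 + A))*(6 + A) = (6 + A)*(A + 1/(2 + A)))
(n(3) + c(-7, -8))*3 = ((6 + 3³ + 8*3² + 13*3)/(2 + 3) + (-8 + 2*(-7)))*3 = ((6 + 27 + 8*9 + 39)/5 + (-8 - 14))*3 = ((6 + 27 + 72 + 39)/5 - 22)*3 = ((⅕)*144 - 22)*3 = (144/5 - 22)*3 = (34/5)*3 = 102/5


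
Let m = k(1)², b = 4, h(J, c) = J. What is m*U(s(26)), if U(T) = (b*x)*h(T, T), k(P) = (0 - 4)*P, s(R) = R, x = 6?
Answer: 9984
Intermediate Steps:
k(P) = -4*P
m = 16 (m = (-4*1)² = (-4)² = 16)
U(T) = 24*T (U(T) = (4*6)*T = 24*T)
m*U(s(26)) = 16*(24*26) = 16*624 = 9984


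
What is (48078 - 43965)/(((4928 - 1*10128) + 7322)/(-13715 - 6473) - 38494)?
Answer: -41516622/388559497 ≈ -0.10685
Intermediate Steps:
(48078 - 43965)/(((4928 - 1*10128) + 7322)/(-13715 - 6473) - 38494) = 4113/(((4928 - 10128) + 7322)/(-20188) - 38494) = 4113/((-5200 + 7322)*(-1/20188) - 38494) = 4113/(2122*(-1/20188) - 38494) = 4113/(-1061/10094 - 38494) = 4113/(-388559497/10094) = 4113*(-10094/388559497) = -41516622/388559497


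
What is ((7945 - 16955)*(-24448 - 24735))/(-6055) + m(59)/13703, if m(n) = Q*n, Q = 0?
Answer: -88627766/1211 ≈ -73186.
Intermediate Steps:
m(n) = 0 (m(n) = 0*n = 0)
((7945 - 16955)*(-24448 - 24735))/(-6055) + m(59)/13703 = ((7945 - 16955)*(-24448 - 24735))/(-6055) + 0/13703 = -9010*(-49183)*(-1/6055) + 0*(1/13703) = 443138830*(-1/6055) + 0 = -88627766/1211 + 0 = -88627766/1211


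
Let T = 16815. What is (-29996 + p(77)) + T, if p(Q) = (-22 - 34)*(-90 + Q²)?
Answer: -340165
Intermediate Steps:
p(Q) = 5040 - 56*Q² (p(Q) = -56*(-90 + Q²) = 5040 - 56*Q²)
(-29996 + p(77)) + T = (-29996 + (5040 - 56*77²)) + 16815 = (-29996 + (5040 - 56*5929)) + 16815 = (-29996 + (5040 - 332024)) + 16815 = (-29996 - 326984) + 16815 = -356980 + 16815 = -340165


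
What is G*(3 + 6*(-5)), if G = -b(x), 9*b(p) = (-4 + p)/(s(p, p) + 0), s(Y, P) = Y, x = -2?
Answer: 9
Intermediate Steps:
b(p) = (-4 + p)/(9*p) (b(p) = ((-4 + p)/(p + 0))/9 = ((-4 + p)/p)/9 = (-4 + p)/(9*p))
G = -⅓ (G = -(-4 - 2)/(9*(-2)) = -(-1)*(-6)/(9*2) = -1*⅓ = -⅓ ≈ -0.33333)
G*(3 + 6*(-5)) = -(3 + 6*(-5))/3 = -(3 - 30)/3 = -⅓*(-27) = 9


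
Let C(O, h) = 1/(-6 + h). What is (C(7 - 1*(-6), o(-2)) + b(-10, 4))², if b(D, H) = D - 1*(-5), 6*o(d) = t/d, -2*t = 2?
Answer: 134689/5041 ≈ 26.719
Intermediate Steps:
t = -1 (t = -½*2 = -1)
o(d) = -1/(6*d) (o(d) = (-1/d)/6 = -1/(6*d))
b(D, H) = 5 + D (b(D, H) = D + 5 = 5 + D)
(C(7 - 1*(-6), o(-2)) + b(-10, 4))² = (1/(-6 - ⅙/(-2)) + (5 - 10))² = (1/(-6 - ⅙*(-½)) - 5)² = (1/(-6 + 1/12) - 5)² = (1/(-71/12) - 5)² = (-12/71 - 5)² = (-367/71)² = 134689/5041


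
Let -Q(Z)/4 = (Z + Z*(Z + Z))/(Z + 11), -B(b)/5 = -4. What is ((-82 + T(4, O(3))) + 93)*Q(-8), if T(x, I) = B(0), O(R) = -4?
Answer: -4960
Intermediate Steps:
B(b) = 20 (B(b) = -5*(-4) = 20)
T(x, I) = 20
Q(Z) = -4*(Z + 2*Z²)/(11 + Z) (Q(Z) = -4*(Z + Z*(Z + Z))/(Z + 11) = -4*(Z + Z*(2*Z))/(11 + Z) = -4*(Z + 2*Z²)/(11 + Z))
((-82 + T(4, O(3))) + 93)*Q(-8) = ((-82 + 20) + 93)*(-4*(-8)*(1 + 2*(-8))/(11 - 8)) = (-62 + 93)*(-4*(-8)*(1 - 16)/3) = 31*(-4*(-8)*⅓*(-15)) = 31*(-160) = -4960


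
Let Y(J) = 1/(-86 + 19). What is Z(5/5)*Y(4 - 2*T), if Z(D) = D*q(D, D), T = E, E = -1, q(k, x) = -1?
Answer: 1/67 ≈ 0.014925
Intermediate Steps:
T = -1
Z(D) = -D (Z(D) = D*(-1) = -D)
Y(J) = -1/67 (Y(J) = 1/(-67) = -1/67)
Z(5/5)*Y(4 - 2*T) = -5/5*(-1/67) = -1*1*(-1/67) = -1*(-1/67) = 1/67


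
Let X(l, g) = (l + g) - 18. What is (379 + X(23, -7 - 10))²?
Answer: 134689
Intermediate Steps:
X(l, g) = -18 + g + l (X(l, g) = (g + l) - 18 = -18 + g + l)
(379 + X(23, -7 - 10))² = (379 + (-18 + (-7 - 10) + 23))² = (379 + (-18 - 17 + 23))² = (379 - 12)² = 367² = 134689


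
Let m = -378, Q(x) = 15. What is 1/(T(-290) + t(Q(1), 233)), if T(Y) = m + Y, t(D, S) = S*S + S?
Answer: 1/53854 ≈ 1.8569e-5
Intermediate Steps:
t(D, S) = S + S² (t(D, S) = S² + S = S + S²)
T(Y) = -378 + Y
1/(T(-290) + t(Q(1), 233)) = 1/((-378 - 290) + 233*(1 + 233)) = 1/(-668 + 233*234) = 1/(-668 + 54522) = 1/53854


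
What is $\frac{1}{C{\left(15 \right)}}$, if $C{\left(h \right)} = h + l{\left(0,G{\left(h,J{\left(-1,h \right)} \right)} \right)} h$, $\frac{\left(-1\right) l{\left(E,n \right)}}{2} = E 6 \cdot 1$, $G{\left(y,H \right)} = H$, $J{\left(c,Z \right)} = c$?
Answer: $\frac{1}{15} \approx 0.066667$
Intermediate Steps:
$l{\left(E,n \right)} = - 12 E$ ($l{\left(E,n \right)} = - 2 E 6 \cdot 1 = - 2 E 6 = - 2 \cdot 6 E = - 12 E$)
$C{\left(h \right)} = h$ ($C{\left(h \right)} = h + \left(-12\right) 0 h = h + 0 h = h + 0 = h$)
$\frac{1}{C{\left(15 \right)}} = \frac{1}{15}$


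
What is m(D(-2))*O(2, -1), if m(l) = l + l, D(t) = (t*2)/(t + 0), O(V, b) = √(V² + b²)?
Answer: 4*√5 ≈ 8.9443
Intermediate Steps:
D(t) = 2 (D(t) = (2*t)/t = 2)
m(l) = 2*l
m(D(-2))*O(2, -1) = (2*2)*√(2² + (-1)²) = 4*√(4 + 1) = 4*√5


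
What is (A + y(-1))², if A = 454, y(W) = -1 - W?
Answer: 206116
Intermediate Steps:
(A + y(-1))² = (454 + (-1 - 1*(-1)))² = (454 + (-1 + 1))² = (454 + 0)² = 454² = 206116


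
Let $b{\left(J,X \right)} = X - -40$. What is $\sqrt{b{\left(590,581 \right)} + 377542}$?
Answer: $\sqrt{378163} \approx 614.95$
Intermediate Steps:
$b{\left(J,X \right)} = 40 + X$ ($b{\left(J,X \right)} = X + 40 = 40 + X$)
$\sqrt{b{\left(590,581 \right)} + 377542} = \sqrt{\left(40 + 581\right) + 377542} = \sqrt{621 + 377542} = \sqrt{378163}$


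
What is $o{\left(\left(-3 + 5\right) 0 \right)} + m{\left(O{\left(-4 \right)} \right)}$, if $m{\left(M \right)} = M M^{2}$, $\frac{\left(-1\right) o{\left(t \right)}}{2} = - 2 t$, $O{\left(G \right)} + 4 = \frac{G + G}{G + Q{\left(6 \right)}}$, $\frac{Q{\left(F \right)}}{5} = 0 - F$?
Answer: $- \frac{262144}{4913} \approx -53.357$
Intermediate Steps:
$Q{\left(F \right)} = - 5 F$ ($Q{\left(F \right)} = 5 \left(0 - F\right) = 5 \left(- F\right) = - 5 F$)
$O{\left(G \right)} = -4 + \frac{2 G}{-30 + G}$ ($O{\left(G \right)} = -4 + \frac{G + G}{G - 30} = -4 + \frac{2 G}{G - 30} = -4 + \frac{2 G}{-30 + G}$)
$o{\left(t \right)} = 4 t$ ($o{\left(t \right)} = - 2 \left(- 2 t\right) = 4 t$)
$m{\left(M \right)} = M^{3}$
$o{\left(\left(-3 + 5\right) 0 \right)} + m{\left(O{\left(-4 \right)} \right)} = 4 \left(-3 + 5\right) 0 + \left(\frac{2 \left(60 - -4\right)}{-30 - 4}\right)^{3} = 4 \cdot 2 \cdot 0 + \left(\frac{2 \left(60 + 4\right)}{-34}\right)^{3} = 4 \cdot 0 + \left(2 \left(- \frac{1}{34}\right) 64\right)^{3} = 0 + \left(- \frac{64}{17}\right)^{3} = 0 - \frac{262144}{4913} = - \frac{262144}{4913}$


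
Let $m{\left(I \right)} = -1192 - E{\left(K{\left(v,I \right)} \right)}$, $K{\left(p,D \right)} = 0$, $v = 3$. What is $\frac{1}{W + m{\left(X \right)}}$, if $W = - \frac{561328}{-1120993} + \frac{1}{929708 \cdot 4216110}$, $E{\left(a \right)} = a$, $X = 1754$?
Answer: $- \frac{4394013652323108840}{5235464007469863687647} \approx -0.00083928$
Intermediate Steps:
$W = \frac{2200266099282049633}{4394013652323108840}$ ($W = \left(-561328\right) \left(- \frac{1}{1120993}\right) + \frac{1}{929708} \cdot \frac{1}{4216110} = \frac{561328}{1120993} + \frac{1}{3919751195880} = \frac{2200266099282049633}{4394013652323108840} \approx 0.50074$)
$m{\left(I \right)} = -1192$ ($m{\left(I \right)} = -1192 - 0 = -1192 + 0 = -1192$)
$\frac{1}{W + m{\left(X \right)}} = \frac{1}{\frac{2200266099282049633}{4394013652323108840} - 1192} = \frac{1}{- \frac{5235464007469863687647}{4394013652323108840}} = - \frac{4394013652323108840}{5235464007469863687647}$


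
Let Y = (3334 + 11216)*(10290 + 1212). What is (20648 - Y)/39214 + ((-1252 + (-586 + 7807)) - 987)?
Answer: 14015348/19607 ≈ 714.81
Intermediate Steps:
Y = 167354100 (Y = 14550*11502 = 167354100)
(20648 - Y)/39214 + ((-1252 + (-586 + 7807)) - 987) = (20648 - 1*167354100)/39214 + ((-1252 + (-586 + 7807)) - 987) = (20648 - 167354100)*(1/39214) + ((-1252 + 7221) - 987) = -167333452*1/39214 + (5969 - 987) = -83666726/19607 + 4982 = 14015348/19607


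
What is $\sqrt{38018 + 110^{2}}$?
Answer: $\sqrt{50118} \approx 223.87$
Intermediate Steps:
$\sqrt{38018 + 110^{2}} = \sqrt{38018 + 12100} = \sqrt{50118}$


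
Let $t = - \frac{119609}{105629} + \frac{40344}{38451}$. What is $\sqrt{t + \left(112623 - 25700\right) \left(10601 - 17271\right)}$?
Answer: $\frac{i \sqrt{1062672999343893430106220663}}{1353846893} \approx 24079.0 i$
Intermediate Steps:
$t = - \frac{112529761}{1353846893}$ ($t = \left(-119609\right) \frac{1}{105629} + 40344 \cdot \frac{1}{38451} = - \frac{119609}{105629} + \frac{13448}{12817} = - \frac{112529761}{1353846893} \approx -0.083119$)
$\sqrt{t + \left(112623 - 25700\right) \left(10601 - 17271\right)} = \sqrt{- \frac{112529761}{1353846893} + \left(112623 - 25700\right) \left(10601 - 17271\right)} = \sqrt{- \frac{112529761}{1353846893} + 86923 \left(-6670\right)} = \sqrt{- \frac{112529761}{1353846893} - 579776410} = \sqrt{- \frac{784928491425723891}{1353846893}} = \frac{i \sqrt{1062672999343893430106220663}}{1353846893}$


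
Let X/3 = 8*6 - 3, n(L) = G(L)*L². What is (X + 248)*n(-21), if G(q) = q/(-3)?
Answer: 1182321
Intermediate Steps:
G(q) = -q/3 (G(q) = q*(-⅓) = -q/3)
n(L) = -L³/3 (n(L) = (-L/3)*L² = -L³/3)
X = 135 (X = 3*(8*6 - 3) = 3*(48 - 3) = 3*45 = 135)
(X + 248)*n(-21) = (135 + 248)*(-⅓*(-21)³) = 383*(-⅓*(-9261)) = 383*3087 = 1182321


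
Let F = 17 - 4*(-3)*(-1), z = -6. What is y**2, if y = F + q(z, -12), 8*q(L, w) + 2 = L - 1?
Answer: 961/64 ≈ 15.016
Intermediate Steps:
q(L, w) = -3/8 + L/8 (q(L, w) = -1/4 + (L - 1)/8 = -1/4 + (-1 + L)/8 = -1/4 + (-1/8 + L/8) = -3/8 + L/8)
F = 5 (F = 17 + 12*(-1) = 17 - 12 = 5)
y = 31/8 (y = 5 + (-3/8 + (1/8)*(-6)) = 5 + (-3/8 - 3/4) = 5 - 9/8 = 31/8 ≈ 3.8750)
y**2 = (31/8)**2 = 961/64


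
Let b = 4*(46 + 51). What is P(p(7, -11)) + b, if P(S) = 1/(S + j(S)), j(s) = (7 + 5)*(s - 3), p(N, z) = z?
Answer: 69451/179 ≈ 387.99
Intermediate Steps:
b = 388 (b = 4*97 = 388)
j(s) = -36 + 12*s (j(s) = 12*(-3 + s) = -36 + 12*s)
P(S) = 1/(-36 + 13*S) (P(S) = 1/(S + (-36 + 12*S)) = 1/(-36 + 13*S))
P(p(7, -11)) + b = 1/(-36 + 13*(-11)) + 388 = 1/(-36 - 143) + 388 = 1/(-179) + 388 = -1/179 + 388 = 69451/179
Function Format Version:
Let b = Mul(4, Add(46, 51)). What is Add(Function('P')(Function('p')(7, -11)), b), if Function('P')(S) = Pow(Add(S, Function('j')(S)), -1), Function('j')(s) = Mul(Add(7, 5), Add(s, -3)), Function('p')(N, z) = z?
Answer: Rational(69451, 179) ≈ 387.99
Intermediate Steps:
b = 388 (b = Mul(4, 97) = 388)
Function('j')(s) = Add(-36, Mul(12, s)) (Function('j')(s) = Mul(12, Add(-3, s)) = Add(-36, Mul(12, s)))
Function('P')(S) = Pow(Add(-36, Mul(13, S)), -1) (Function('P')(S) = Pow(Add(S, Add(-36, Mul(12, S))), -1) = Pow(Add(-36, Mul(13, S)), -1))
Add(Function('P')(Function('p')(7, -11)), b) = Add(Pow(Add(-36, Mul(13, -11)), -1), 388) = Add(Pow(Add(-36, -143), -1), 388) = Add(Pow(-179, -1), 388) = Add(Rational(-1, 179), 388) = Rational(69451, 179)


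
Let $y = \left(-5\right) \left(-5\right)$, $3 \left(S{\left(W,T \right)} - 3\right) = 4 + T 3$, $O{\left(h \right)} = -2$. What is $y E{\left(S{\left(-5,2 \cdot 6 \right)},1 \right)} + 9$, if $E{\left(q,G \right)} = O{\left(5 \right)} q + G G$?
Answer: $- \frac{2348}{3} \approx -782.67$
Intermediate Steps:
$S{\left(W,T \right)} = \frac{13}{3} + T$ ($S{\left(W,T \right)} = 3 + \frac{4 + T 3}{3} = 3 + \frac{4 + 3 T}{3} = 3 + \left(\frac{4}{3} + T\right) = \frac{13}{3} + T$)
$E{\left(q,G \right)} = G^{2} - 2 q$ ($E{\left(q,G \right)} = - 2 q + G G = - 2 q + G^{2} = G^{2} - 2 q$)
$y = 25$
$y E{\left(S{\left(-5,2 \cdot 6 \right)},1 \right)} + 9 = 25 \left(1^{2} - 2 \left(\frac{13}{3} + 2 \cdot 6\right)\right) + 9 = 25 \left(1 - 2 \left(\frac{13}{3} + 12\right)\right) + 9 = 25 \left(1 - \frac{98}{3}\right) + 9 = 25 \left(- \frac{95}{3}\right) + 9 = - \frac{2375}{3} + 9 = - \frac{2348}{3}$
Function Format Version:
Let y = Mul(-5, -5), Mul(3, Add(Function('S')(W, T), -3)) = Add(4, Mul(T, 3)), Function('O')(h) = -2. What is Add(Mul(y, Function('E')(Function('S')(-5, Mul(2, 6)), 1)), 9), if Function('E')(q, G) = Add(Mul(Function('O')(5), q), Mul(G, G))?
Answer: Rational(-2348, 3) ≈ -782.67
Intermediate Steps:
Function('S')(W, T) = Add(Rational(13, 3), T) (Function('S')(W, T) = Add(3, Mul(Rational(1, 3), Add(4, Mul(T, 3)))) = Add(3, Mul(Rational(1, 3), Add(4, Mul(3, T)))) = Add(3, Add(Rational(4, 3), T)) = Add(Rational(13, 3), T))
Function('E')(q, G) = Add(Pow(G, 2), Mul(-2, q)) (Function('E')(q, G) = Add(Mul(-2, q), Mul(G, G)) = Add(Mul(-2, q), Pow(G, 2)) = Add(Pow(G, 2), Mul(-2, q)))
y = 25
Add(Mul(y, Function('E')(Function('S')(-5, Mul(2, 6)), 1)), 9) = Add(Mul(25, Add(Pow(1, 2), Mul(-2, Add(Rational(13, 3), Mul(2, 6))))), 9) = Add(Mul(25, Add(1, Mul(-2, Add(Rational(13, 3), 12)))), 9) = Add(Mul(25, Add(1, Mul(-2, Rational(49, 3)))), 9) = Add(Mul(25, Add(1, Rational(-98, 3))), 9) = Add(Mul(25, Rational(-95, 3)), 9) = Add(Rational(-2375, 3), 9) = Rational(-2348, 3)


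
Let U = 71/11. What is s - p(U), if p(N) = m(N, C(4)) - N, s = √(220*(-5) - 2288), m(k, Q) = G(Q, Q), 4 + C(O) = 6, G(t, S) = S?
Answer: 49/11 + 22*I*√7 ≈ 4.4545 + 58.207*I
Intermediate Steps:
C(O) = 2 (C(O) = -4 + 6 = 2)
U = 71/11 (U = 71*(1/11) = 71/11 ≈ 6.4545)
m(k, Q) = Q
s = 22*I*√7 (s = √(-1100 - 2288) = √(-3388) = 22*I*√7 ≈ 58.207*I)
p(N) = 2 - N
s - p(U) = 22*I*√7 - (2 - 1*71/11) = 22*I*√7 - (2 - 71/11) = 22*I*√7 - 1*(-49/11) = 22*I*√7 + 49/11 = 49/11 + 22*I*√7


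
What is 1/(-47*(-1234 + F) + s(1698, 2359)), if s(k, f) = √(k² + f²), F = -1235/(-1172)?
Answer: 79597096092/4600926063116681 - 1373584*√8448085/4600926063116681 ≈ 1.6432e-5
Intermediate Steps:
F = 1235/1172 (F = -1235*(-1/1172) = 1235/1172 ≈ 1.0538)
s(k, f) = √(f² + k²)
1/(-47*(-1234 + F) + s(1698, 2359)) = 1/(-47*(-1234 + 1235/1172) + √(2359² + 1698²)) = 1/(-47*(-1445013/1172) + √(5564881 + 2883204)) = 1/(67915611/1172 + √8448085)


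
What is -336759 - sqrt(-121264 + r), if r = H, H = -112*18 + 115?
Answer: -336759 - 3*I*sqrt(13685) ≈ -3.3676e+5 - 350.95*I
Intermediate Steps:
H = -1901 (H = -2016 + 115 = -1901)
r = -1901
-336759 - sqrt(-121264 + r) = -336759 - sqrt(-121264 - 1901) = -336759 - sqrt(-123165) = -336759 - 3*I*sqrt(13685)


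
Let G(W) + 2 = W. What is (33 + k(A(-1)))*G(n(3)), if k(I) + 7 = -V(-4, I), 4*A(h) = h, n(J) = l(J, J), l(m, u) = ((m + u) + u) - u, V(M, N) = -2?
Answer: 112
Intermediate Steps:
l(m, u) = m + u (l(m, u) = (m + 2*u) - u = m + u)
n(J) = 2*J (n(J) = J + J = 2*J)
A(h) = h/4
G(W) = -2 + W
k(I) = -5 (k(I) = -7 - 1*(-2) = -7 + 2 = -5)
(33 + k(A(-1)))*G(n(3)) = (33 - 5)*(-2 + 2*3) = 28*(-2 + 6) = 28*4 = 112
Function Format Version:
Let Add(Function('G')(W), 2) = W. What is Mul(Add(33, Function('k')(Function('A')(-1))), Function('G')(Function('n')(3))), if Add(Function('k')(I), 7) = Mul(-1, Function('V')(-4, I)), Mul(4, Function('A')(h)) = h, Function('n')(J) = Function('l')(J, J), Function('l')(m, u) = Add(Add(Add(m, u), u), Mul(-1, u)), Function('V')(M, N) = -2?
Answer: 112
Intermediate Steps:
Function('l')(m, u) = Add(m, u) (Function('l')(m, u) = Add(Add(m, Mul(2, u)), Mul(-1, u)) = Add(m, u))
Function('n')(J) = Mul(2, J) (Function('n')(J) = Add(J, J) = Mul(2, J))
Function('A')(h) = Mul(Rational(1, 4), h)
Function('G')(W) = Add(-2, W)
Function('k')(I) = -5 (Function('k')(I) = Add(-7, Mul(-1, -2)) = Add(-7, 2) = -5)
Mul(Add(33, Function('k')(Function('A')(-1))), Function('G')(Function('n')(3))) = Mul(Add(33, -5), Add(-2, Mul(2, 3))) = Mul(28, Add(-2, 6)) = Mul(28, 4) = 112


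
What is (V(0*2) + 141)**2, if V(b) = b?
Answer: 19881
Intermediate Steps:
(V(0*2) + 141)**2 = (0*2 + 141)**2 = (0 + 141)**2 = 141**2 = 19881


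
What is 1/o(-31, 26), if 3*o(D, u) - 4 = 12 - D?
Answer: 3/47 ≈ 0.063830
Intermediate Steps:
o(D, u) = 16/3 - D/3 (o(D, u) = 4/3 + (12 - D)/3 = 4/3 + (4 - D/3) = 16/3 - D/3)
1/o(-31, 26) = 1/(16/3 - 1/3*(-31)) = 1/(16/3 + 31/3) = 1/(47/3) = 3/47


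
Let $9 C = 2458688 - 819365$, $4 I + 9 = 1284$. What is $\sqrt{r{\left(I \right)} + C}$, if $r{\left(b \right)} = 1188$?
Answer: $\sqrt{183335} \approx 428.18$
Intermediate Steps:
$I = \frac{1275}{4}$ ($I = - \frac{9}{4} + \frac{1}{4} \cdot 1284 = - \frac{9}{4} + 321 = \frac{1275}{4} \approx 318.75$)
$C = 182147$ ($C = \frac{2458688 - 819365}{9} = \frac{1}{9} \cdot 1639323 = 182147$)
$\sqrt{r{\left(I \right)} + C} = \sqrt{1188 + 182147} = \sqrt{183335}$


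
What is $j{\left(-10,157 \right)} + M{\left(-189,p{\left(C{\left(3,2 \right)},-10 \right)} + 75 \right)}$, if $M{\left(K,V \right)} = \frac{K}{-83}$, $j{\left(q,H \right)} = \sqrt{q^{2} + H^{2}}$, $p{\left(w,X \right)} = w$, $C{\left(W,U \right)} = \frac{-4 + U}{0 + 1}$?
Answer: $\frac{189}{83} + \sqrt{24749} \approx 159.6$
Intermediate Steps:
$C{\left(W,U \right)} = -4 + U$ ($C{\left(W,U \right)} = \frac{-4 + U}{1} = \left(-4 + U\right) 1 = -4 + U$)
$j{\left(q,H \right)} = \sqrt{H^{2} + q^{2}}$
$M{\left(K,V \right)} = - \frac{K}{83}$ ($M{\left(K,V \right)} = K \left(- \frac{1}{83}\right) = - \frac{K}{83}$)
$j{\left(-10,157 \right)} + M{\left(-189,p{\left(C{\left(3,2 \right)},-10 \right)} + 75 \right)} = \sqrt{157^{2} + \left(-10\right)^{2}} - - \frac{189}{83} = \sqrt{24649 + 100} + \frac{189}{83} = \sqrt{24749} + \frac{189}{83} = \frac{189}{83} + \sqrt{24749}$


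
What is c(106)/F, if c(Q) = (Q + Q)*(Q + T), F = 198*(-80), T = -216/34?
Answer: -4081/3060 ≈ -1.3337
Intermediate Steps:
T = -108/17 (T = -216*1/34 = -108/17 ≈ -6.3529)
F = -15840
c(Q) = 2*Q*(-108/17 + Q) (c(Q) = (Q + Q)*(Q - 108/17) = (2*Q)*(-108/17 + Q) = 2*Q*(-108/17 + Q))
c(106)/F = ((2/17)*106*(-108 + 17*106))/(-15840) = ((2/17)*106*(-108 + 1802))*(-1/15840) = ((2/17)*106*1694)*(-1/15840) = (359128/17)*(-1/15840) = -4081/3060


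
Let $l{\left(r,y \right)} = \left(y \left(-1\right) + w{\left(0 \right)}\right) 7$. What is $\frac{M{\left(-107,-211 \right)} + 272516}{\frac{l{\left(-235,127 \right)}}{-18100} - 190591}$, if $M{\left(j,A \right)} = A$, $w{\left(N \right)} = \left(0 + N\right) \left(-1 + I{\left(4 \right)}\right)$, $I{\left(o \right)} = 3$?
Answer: $- \frac{4928720500}{3449696211} \approx -1.4287$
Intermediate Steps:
$w{\left(N \right)} = 2 N$ ($w{\left(N \right)} = \left(0 + N\right) \left(-1 + 3\right) = N 2 = 2 N$)
$l{\left(r,y \right)} = - 7 y$ ($l{\left(r,y \right)} = \left(y \left(-1\right) + 2 \cdot 0\right) 7 = \left(- y + 0\right) 7 = - y 7 = - 7 y$)
$\frac{M{\left(-107,-211 \right)} + 272516}{\frac{l{\left(-235,127 \right)}}{-18100} - 190591} = \frac{-211 + 272516}{\frac{\left(-7\right) 127}{-18100} - 190591} = \frac{272305}{\left(-889\right) \left(- \frac{1}{18100}\right) - 190591} = \frac{272305}{\frac{889}{18100} - 190591} = \frac{272305}{- \frac{3449696211}{18100}} = 272305 \left(- \frac{18100}{3449696211}\right) = - \frac{4928720500}{3449696211}$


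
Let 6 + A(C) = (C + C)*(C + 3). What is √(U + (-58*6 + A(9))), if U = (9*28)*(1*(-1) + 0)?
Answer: I*√390 ≈ 19.748*I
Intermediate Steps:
A(C) = -6 + 2*C*(3 + C) (A(C) = -6 + (C + C)*(C + 3) = -6 + (2*C)*(3 + C) = -6 + 2*C*(3 + C))
U = -252 (U = 252*(-1 + 0) = 252*(-1) = -252)
√(U + (-58*6 + A(9))) = √(-252 + (-58*6 + (-6 + 2*9² + 6*9))) = √(-252 + (-348 + (-6 + 2*81 + 54))) = √(-252 + (-348 + (-6 + 162 + 54))) = √(-252 + (-348 + 210)) = √(-252 - 138) = √(-390) = I*√390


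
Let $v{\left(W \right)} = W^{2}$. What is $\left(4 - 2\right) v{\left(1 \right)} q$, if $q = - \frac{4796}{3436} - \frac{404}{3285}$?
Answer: $- \frac{8571502}{2821815} \approx -3.0376$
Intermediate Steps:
$q = - \frac{4285751}{2821815}$ ($q = \left(-4796\right) \frac{1}{3436} - \frac{404}{3285} = - \frac{1199}{859} - \frac{404}{3285} = - \frac{4285751}{2821815} \approx -1.5188$)
$\left(4 - 2\right) v{\left(1 \right)} q = \left(4 - 2\right) 1^{2} \left(- \frac{4285751}{2821815}\right) = 2 \cdot 1 \left(- \frac{4285751}{2821815}\right) = 2 \left(- \frac{4285751}{2821815}\right) = - \frac{8571502}{2821815}$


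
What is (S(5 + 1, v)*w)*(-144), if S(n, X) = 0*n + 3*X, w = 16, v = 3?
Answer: -20736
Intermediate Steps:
S(n, X) = 3*X (S(n, X) = 0 + 3*X = 3*X)
(S(5 + 1, v)*w)*(-144) = ((3*3)*16)*(-144) = (9*16)*(-144) = 144*(-144) = -20736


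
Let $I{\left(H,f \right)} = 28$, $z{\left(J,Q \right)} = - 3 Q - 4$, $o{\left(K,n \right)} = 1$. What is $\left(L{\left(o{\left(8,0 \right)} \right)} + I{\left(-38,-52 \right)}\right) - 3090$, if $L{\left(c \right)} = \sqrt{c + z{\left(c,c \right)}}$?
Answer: $-3062 + i \sqrt{6} \approx -3062.0 + 2.4495 i$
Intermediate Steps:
$z{\left(J,Q \right)} = -4 - 3 Q$
$L{\left(c \right)} = \sqrt{-4 - 2 c}$ ($L{\left(c \right)} = \sqrt{c - \left(4 + 3 c\right)} = \sqrt{-4 - 2 c}$)
$\left(L{\left(o{\left(8,0 \right)} \right)} + I{\left(-38,-52 \right)}\right) - 3090 = \left(\sqrt{-4 - 2} + 28\right) - 3090 = \left(\sqrt{-6} + 28\right) - 3090 = \left(i \sqrt{6} + 28\right) - 3090 = \left(28 + i \sqrt{6}\right) - 3090 = -3062 + i \sqrt{6}$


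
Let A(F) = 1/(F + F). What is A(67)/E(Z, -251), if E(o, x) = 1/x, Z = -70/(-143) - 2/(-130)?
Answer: -251/134 ≈ -1.8731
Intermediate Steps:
Z = 361/715 (Z = -70*(-1/143) - 2*(-1/130) = 70/143 + 1/65 = 361/715 ≈ 0.50490)
A(F) = 1/(2*F)
A(67)/E(Z, -251) = ((½)/67)/(1/(-251)) = ((½)*(1/67))/(-1/251) = (1/134)*(-251) = -251/134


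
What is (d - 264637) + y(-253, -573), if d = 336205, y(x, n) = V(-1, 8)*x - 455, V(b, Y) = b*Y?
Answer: 73137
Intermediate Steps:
V(b, Y) = Y*b
y(x, n) = -455 - 8*x (y(x, n) = (8*(-1))*x - 455 = -8*x - 455 = -455 - 8*x)
(d - 264637) + y(-253, -573) = (336205 - 264637) + (-455 - 8*(-253)) = 71568 + (-455 + 2024) = 71568 + 1569 = 73137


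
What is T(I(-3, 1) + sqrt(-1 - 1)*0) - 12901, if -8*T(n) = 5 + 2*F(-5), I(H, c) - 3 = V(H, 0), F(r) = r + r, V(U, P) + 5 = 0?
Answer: -103193/8 ≈ -12899.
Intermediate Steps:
V(U, P) = -5 (V(U, P) = -5 + 0 = -5)
F(r) = 2*r
I(H, c) = -2 (I(H, c) = 3 - 5 = -2)
T(n) = 15/8 (T(n) = -(5 + 2*(2*(-5)))/8 = -(5 + 2*(-10))/8 = -(5 - 20)/8 = -1/8*(-15) = 15/8)
T(I(-3, 1) + sqrt(-1 - 1)*0) - 12901 = 15/8 - 12901 = -103193/8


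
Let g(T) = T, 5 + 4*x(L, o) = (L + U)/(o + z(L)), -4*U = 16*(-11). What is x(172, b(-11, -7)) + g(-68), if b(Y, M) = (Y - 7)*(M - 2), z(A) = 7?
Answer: -46597/676 ≈ -68.930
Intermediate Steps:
U = 44 (U = -4*(-11) = -¼*(-176) = 44)
b(Y, M) = (-7 + Y)*(-2 + M)
x(L, o) = -5/4 + (44 + L)/(4*(7 + o)) (x(L, o) = -5/4 + ((L + 44)/(o + 7))/4 = -5/4 + ((44 + L)/(7 + o))/4 = -5/4 + (44 + L)/(4*(7 + o)))
x(172, b(-11, -7)) + g(-68) = (9 + 172 - 5*(14 - 7*(-7) - 2*(-11) - 7*(-11)))/(4*(7 + (14 - 7*(-7) - 2*(-11) - 7*(-11)))) - 68 = (9 + 172 - 5*(14 + 49 + 22 + 77))/(4*(7 + (14 + 49 + 22 + 77))) - 68 = (9 + 172 - 5*162)/(4*(7 + 162)) - 68 = (¼)*(9 + 172 - 810)/169 - 68 = (¼)*(1/169)*(-629) - 68 = -629/676 - 68 = -46597/676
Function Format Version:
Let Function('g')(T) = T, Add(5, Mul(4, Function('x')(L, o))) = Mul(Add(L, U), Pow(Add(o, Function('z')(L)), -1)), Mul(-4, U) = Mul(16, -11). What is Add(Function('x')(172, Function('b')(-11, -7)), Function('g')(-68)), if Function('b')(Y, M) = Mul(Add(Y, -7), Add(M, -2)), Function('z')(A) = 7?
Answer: Rational(-46597, 676) ≈ -68.930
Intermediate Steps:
U = 44 (U = Mul(Rational(-1, 4), Mul(16, -11)) = Mul(Rational(-1, 4), -176) = 44)
Function('b')(Y, M) = Mul(Add(-7, Y), Add(-2, M))
Function('x')(L, o) = Add(Rational(-5, 4), Mul(Rational(1, 4), Pow(Add(7, o), -1), Add(44, L))) (Function('x')(L, o) = Add(Rational(-5, 4), Mul(Rational(1, 4), Mul(Add(L, 44), Pow(Add(o, 7), -1)))) = Add(Rational(-5, 4), Mul(Rational(1, 4), Mul(Add(44, L), Pow(Add(7, o), -1)))) = Add(Rational(-5, 4), Mul(Rational(1, 4), Mul(Pow(Add(7, o), -1), Add(44, L)))) = Add(Rational(-5, 4), Mul(Rational(1, 4), Pow(Add(7, o), -1), Add(44, L))))
Add(Function('x')(172, Function('b')(-11, -7)), Function('g')(-68)) = Add(Mul(Rational(1, 4), Pow(Add(7, Add(14, Mul(-7, -7), Mul(-2, -11), Mul(-7, -11))), -1), Add(9, 172, Mul(-5, Add(14, Mul(-7, -7), Mul(-2, -11), Mul(-7, -11))))), -68) = Add(Mul(Rational(1, 4), Pow(Add(7, Add(14, 49, 22, 77)), -1), Add(9, 172, Mul(-5, Add(14, 49, 22, 77)))), -68) = Add(Mul(Rational(1, 4), Pow(Add(7, 162), -1), Add(9, 172, Mul(-5, 162))), -68) = Add(Mul(Rational(1, 4), Pow(169, -1), Add(9, 172, -810)), -68) = Add(Mul(Rational(1, 4), Rational(1, 169), -629), -68) = Add(Rational(-629, 676), -68) = Rational(-46597, 676)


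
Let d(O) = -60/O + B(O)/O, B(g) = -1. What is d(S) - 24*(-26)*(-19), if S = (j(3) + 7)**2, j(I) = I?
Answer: -1185661/100 ≈ -11857.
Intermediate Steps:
S = 100 (S = (3 + 7)**2 = 10**2 = 100)
d(O) = -61/O (d(O) = -60/O - 1/O = -61/O)
d(S) - 24*(-26)*(-19) = -61/100 - 24*(-26)*(-19) = -61*1/100 + 624*(-19) = -61/100 - 11856 = -1185661/100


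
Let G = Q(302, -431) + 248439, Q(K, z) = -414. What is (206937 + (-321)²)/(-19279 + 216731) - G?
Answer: -24486361161/98726 ≈ -2.4802e+5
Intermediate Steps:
G = 248025 (G = -414 + 248439 = 248025)
(206937 + (-321)²)/(-19279 + 216731) - G = (206937 + (-321)²)/(-19279 + 216731) - 1*248025 = (206937 + 103041)/197452 - 248025 = 309978*(1/197452) - 248025 = 154989/98726 - 248025 = -24486361161/98726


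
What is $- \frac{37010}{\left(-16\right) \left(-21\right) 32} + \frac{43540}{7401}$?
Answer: $\frac{10790615}{4420864} \approx 2.4408$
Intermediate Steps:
$- \frac{37010}{\left(-16\right) \left(-21\right) 32} + \frac{43540}{7401} = - \frac{37010}{336 \cdot 32} + 43540 \cdot \frac{1}{7401} = - \frac{37010}{10752} + \frac{43540}{7401} = \left(-37010\right) \frac{1}{10752} + \frac{43540}{7401} = - \frac{18505}{5376} + \frac{43540}{7401} = \frac{10790615}{4420864}$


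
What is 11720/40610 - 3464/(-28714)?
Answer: 23860056/58303777 ≈ 0.40924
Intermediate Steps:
11720/40610 - 3464/(-28714) = 11720*(1/40610) - 3464*(-1/28714) = 1172/4061 + 1732/14357 = 23860056/58303777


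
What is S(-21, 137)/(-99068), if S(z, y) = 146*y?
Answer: -10001/49534 ≈ -0.20190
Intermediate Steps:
S(-21, 137)/(-99068) = (146*137)/(-99068) = 20002*(-1/99068) = -10001/49534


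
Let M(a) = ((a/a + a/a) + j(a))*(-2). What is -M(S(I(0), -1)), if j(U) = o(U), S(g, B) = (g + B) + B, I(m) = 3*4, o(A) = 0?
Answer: 4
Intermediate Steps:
I(m) = 12
S(g, B) = g + 2*B (S(g, B) = (B + g) + B = g + 2*B)
j(U) = 0
M(a) = -4 (M(a) = ((a/a + a/a) + 0)*(-2) = ((1 + 1) + 0)*(-2) = (2 + 0)*(-2) = 2*(-2) = -4)
-M(S(I(0), -1)) = -1*(-4) = 4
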